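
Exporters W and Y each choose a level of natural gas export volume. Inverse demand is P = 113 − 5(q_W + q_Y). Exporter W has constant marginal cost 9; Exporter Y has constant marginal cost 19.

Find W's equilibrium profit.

Exporter W's profit: π = q_W(113 − 5(q_W + q_Y)) − 9q_W.
∂π/∂q_W = 104 − 10q_W − 5q_Y = 0, so q_W = 10.4 − 0.5q_Y.
By the same steps for Y: q_Y = 9.4 − 0.5q_W.
Plugging q_Y into W's best response: q_W = 10.4 − 0.5(9.4 − 0.5q_W) ⇒ 0.75q_W = 5.7, so q_W = 7.6.
Then q_Y = 9.4 − 0.5·7.6 = 5.6.
Price P = 113 − 5·13.2 = 47.
W's profit: (47 − 9)·7.6 = 288.8.

288.8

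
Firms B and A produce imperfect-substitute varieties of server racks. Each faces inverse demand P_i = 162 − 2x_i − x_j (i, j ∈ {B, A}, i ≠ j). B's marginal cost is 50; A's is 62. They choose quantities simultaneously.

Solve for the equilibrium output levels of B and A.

Firm B's profit: π = x_B(162 − 2x_B − x_A) − 50x_B.
∂π/∂x_B = 112 − 4x_B − x_A = 0 ⇒ x_B = 28 − 0.25x_A.
Similarly x_A = 25 − 0.25x_B.
Plugging x_A into B's best response: x_B = 28 − 0.25(25 − 0.25x_B) ⇒ 0.9375x_B = 21.75, so x_B = 23.2.
Then x_A = 25 − 0.25·23.2 = 19.2.

23.2, 19.2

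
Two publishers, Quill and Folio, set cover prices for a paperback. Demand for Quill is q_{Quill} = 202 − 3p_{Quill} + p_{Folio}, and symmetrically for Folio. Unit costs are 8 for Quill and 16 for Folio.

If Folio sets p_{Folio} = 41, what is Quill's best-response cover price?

Quill's profit: π = (p_{Quill} − 8)(202 − 3p_{Quill} + p_{Folio}).
∂π/∂p_{Quill} = 226 − 6p_{Quill} + p_{Folio} = 0 ⇒ p_{Quill} = 113/3 + (1/6)p_{Folio}.
At p_{Folio} = 41: p_{Quill} = 113/3 + (1/6)·41 = 44.5.

44.5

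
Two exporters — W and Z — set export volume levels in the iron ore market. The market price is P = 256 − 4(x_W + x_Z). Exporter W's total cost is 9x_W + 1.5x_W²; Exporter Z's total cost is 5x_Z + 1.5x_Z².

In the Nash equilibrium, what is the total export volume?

33.2

Exporter W's profit: π = x_W(256 − 4(x_W + x_Z)) − 9x_W − 1.5x_W².
∂π/∂x_W = 247 − 11x_W − 4x_Z = 0, so x_W = 247/11 − (4/11)x_Z.
By the same steps for Z: x_Z = 251/11 − (4/11)x_W.
Solving the two reaction functions simultaneously: (1 − (−4/11)(−4/11))x_W = 247/11 − (4/11)·(251/11), so (105/121)x_W = 1713/121 and x_W = 571/35.
Then x_Z = 251/11 − (4/11)·(571/35) = 591/35.
Total export volume: 571/35 + 591/35 = 33.2.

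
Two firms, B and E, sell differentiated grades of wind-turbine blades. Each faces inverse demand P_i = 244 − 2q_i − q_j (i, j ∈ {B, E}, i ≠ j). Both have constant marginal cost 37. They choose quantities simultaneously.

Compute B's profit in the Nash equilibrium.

Firm B's profit: π = q_B(244 − 2q_B − q_E) − 37q_B.
∂π/∂q_B = 207 − 4q_B − q_E = 0 ⇒ q_B = 51.75 − 0.25q_E.
Setting q_B = q_E in the reaction function: q_B = 51.75 − 0.25q_B, so q_B = 51.75 / 1.25 = 41.4.
P_B = 244 − 2·41.4 − 41.4 = 119.8.
Profit = (119.8 − 37)·41.4 = 3427.92.

3427.92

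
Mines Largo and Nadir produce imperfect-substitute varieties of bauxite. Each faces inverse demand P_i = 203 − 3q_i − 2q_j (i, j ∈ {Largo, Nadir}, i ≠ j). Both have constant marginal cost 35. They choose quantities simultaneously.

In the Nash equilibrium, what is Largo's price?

98

Mine Largo's profit: π = q_{Largo}(203 − 3q_{Largo} − 2q_{Nadir}) − 35q_{Largo}.
∂π/∂q_{Largo} = 168 − 6q_{Largo} − 2q_{Nadir} = 0 ⇒ q_{Largo} = 28 − (1/3)q_{Nadir}.
The game is symmetric, so in equilibrium q_{Nadir} = q_{Largo}: the reaction function gives (4/3)q_{Largo} = 28, hence q_{Largo} = 21.
P_{Largo} = 203 − 3·21 − 2·21 = 98.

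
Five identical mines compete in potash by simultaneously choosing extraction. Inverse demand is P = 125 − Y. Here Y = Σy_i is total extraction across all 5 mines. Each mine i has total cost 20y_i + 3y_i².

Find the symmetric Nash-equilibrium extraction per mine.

A representative mine's profit is π_i = y_i(125 − Y) − 20y_i − 3y_i², with Y = y_i + Σ_{j≠i} y_j.
First-order condition: 105 − 8y_i − Σ_{j≠i} y_j = 0.
With identical mines, set every y_j = y: then 105 − 8y − 4y = 0, i.e. y = 105/12 = 8.75.

8.75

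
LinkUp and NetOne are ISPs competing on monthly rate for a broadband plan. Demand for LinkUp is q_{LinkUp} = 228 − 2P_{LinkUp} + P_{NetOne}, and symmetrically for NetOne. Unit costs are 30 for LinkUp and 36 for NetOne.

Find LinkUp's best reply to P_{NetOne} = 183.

LinkUp's profit: π = (P_{LinkUp} − 30)(228 − 2P_{LinkUp} + P_{NetOne}).
∂π/∂P_{LinkUp} = 288 − 4P_{LinkUp} + P_{NetOne} = 0 ⇒ P_{LinkUp} = 72 + 0.25P_{NetOne}.
At P_{NetOne} = 183: P_{LinkUp} = 72 + 0.25·183 = 117.75.

117.75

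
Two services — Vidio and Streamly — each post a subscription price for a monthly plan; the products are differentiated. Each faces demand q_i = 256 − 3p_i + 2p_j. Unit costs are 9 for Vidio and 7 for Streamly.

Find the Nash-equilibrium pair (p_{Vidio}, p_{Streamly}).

Vidio's profit: π = (p_{Vidio} − 9)(256 − 3p_{Vidio} + 2p_{Streamly}).
∂π/∂p_{Vidio} = 283 − 6p_{Vidio} + 2p_{Streamly} = 0 ⇒ p_{Vidio} = 283/6 + (1/3)p_{Streamly}.
Similarly p_{Streamly} = 277/6 + (1/3)p_{Vidio}.
Solving the two reaction functions simultaneously: (1 − (1/3)(1/3))p_{Vidio} = 283/6 + (1/3)·(277/6), so (8/9)p_{Vidio} = 563/9 and p_{Vidio} = 70.375.
Then p_{Streamly} = 277/6 + (1/3)·70.375 = 69.625.

70.375, 69.625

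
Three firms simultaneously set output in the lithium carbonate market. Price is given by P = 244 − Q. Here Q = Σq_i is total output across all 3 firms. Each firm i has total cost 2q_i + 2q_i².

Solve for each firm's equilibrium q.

A representative firm's profit is π_i = q_i(244 − Q) − 2q_i − 2q_i², with Q = q_i + Σ_{j≠i} q_j.
First-order condition: 242 − 6q_i − Σ_{j≠i} q_j = 0.
With identical firms, set every q_j = q: then 242 − 6q − 2q = 0, i.e. q = 242/8 = 30.25.

30.25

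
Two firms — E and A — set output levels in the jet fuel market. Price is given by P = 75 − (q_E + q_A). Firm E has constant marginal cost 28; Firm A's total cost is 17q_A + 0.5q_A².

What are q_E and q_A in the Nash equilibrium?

16.6, 13.8

Firm E's profit: π = q_E(75 − (q_E + q_A)) − 28q_E.
∂π/∂q_E = 47 − 2q_E − q_A = 0, so q_E = 23.5 − 0.5q_A.
For A: ∂π/∂q_A = 58 − 3q_A − q_E = 0 ⇒ q_A = 58/3 − (1/3)q_E.
Solving the two reaction functions simultaneously: (1 − (−0.5)(−1/3))q_E = 23.5 − 0.5·(58/3), so (5/6)q_E = 83/6 and q_E = 16.6.
Then q_A = 58/3 − (1/3)·16.6 = 13.8.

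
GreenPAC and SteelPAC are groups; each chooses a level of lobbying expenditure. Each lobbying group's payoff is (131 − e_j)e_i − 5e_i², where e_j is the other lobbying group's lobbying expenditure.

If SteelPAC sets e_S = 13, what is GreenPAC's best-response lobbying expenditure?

11.8

GreenPAC's payoff is (131 − e_S)e_G − 5e_G².
∂π/∂e_G = 131 − e_S − 10e_G = 0, so e_G = 13.1 − 0.1e_S.
At e_S = 13: e_G = 13.1 − 0.1·13 = 11.8.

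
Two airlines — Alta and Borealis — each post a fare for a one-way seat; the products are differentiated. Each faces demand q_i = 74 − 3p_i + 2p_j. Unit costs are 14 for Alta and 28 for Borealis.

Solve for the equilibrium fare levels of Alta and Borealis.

Alta's profit: π = (p_{Alta} − 14)(74 − 3p_{Alta} + 2p_{Borealis}).
∂π/∂p_{Alta} = 116 − 6p_{Alta} + 2p_{Borealis} = 0 ⇒ p_{Alta} = 58/3 + (1/3)p_{Borealis}.
Similarly p_{Borealis} = 79/3 + (1/3)p_{Alta}.
Substituting the second reaction function into the first: p_{Alta} = 58/3 + (1/3)(79/3 + (1/3)p_{Alta}), which gives (8/9)p_{Alta} = 253/9 ⇒ p_{Alta} = 31.625.
Then p_{Borealis} = 79/3 + (1/3)·31.625 = 36.875.

31.625, 36.875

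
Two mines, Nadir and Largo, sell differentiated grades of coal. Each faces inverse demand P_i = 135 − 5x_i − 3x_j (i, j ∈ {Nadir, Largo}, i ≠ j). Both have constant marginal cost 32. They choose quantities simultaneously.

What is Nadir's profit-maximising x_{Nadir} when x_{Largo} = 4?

9.1

Mine Nadir's profit: π = x_{Nadir}(135 − 5x_{Nadir} − 3x_{Largo}) − 32x_{Nadir}.
∂π/∂x_{Nadir} = 103 − 10x_{Nadir} − 3x_{Largo} = 0 ⇒ x_{Nadir} = 10.3 − 0.3x_{Largo}.
At x_{Largo} = 4: x_{Nadir} = 10.3 − 0.3·4 = 9.1.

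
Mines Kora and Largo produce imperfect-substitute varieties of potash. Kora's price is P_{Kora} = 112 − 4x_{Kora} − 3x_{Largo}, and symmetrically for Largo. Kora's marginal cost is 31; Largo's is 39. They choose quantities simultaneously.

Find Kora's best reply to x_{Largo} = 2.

Mine Kora's profit: π = x_{Kora}(112 − 4x_{Kora} − 3x_{Largo}) − 31x_{Kora}.
∂π/∂x_{Kora} = 81 − 8x_{Kora} − 3x_{Largo} = 0 ⇒ x_{Kora} = 10.125 − 0.375x_{Largo}.
At x_{Largo} = 2: x_{Kora} = 10.125 − 0.375·2 = 9.375.

9.375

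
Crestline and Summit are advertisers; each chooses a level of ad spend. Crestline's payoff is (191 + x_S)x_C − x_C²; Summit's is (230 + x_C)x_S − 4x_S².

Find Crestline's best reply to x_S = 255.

Expanding Crestline's payoff: 191x_C + x_Sx_C − x_C².
∂π/∂x_C = 191 + x_S − 2x_C = 0, so x_C = 95.5 + 0.5x_S.
At x_S = 255: x_C = 95.5 + 0.5·255 = 223.

223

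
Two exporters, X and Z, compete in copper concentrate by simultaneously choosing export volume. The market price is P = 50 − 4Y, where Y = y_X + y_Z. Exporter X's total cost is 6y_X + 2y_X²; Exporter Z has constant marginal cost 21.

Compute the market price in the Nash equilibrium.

29.6

Exporter X's profit: π = y_X(50 − 4(y_X + y_Z)) − 6y_X − 2y_X².
∂π/∂y_X = 44 − 12y_X − 4y_Z = 0, so y_X = 11/3 − (1/3)y_Z.
For Z: ∂π/∂y_Z = 29 − 8y_Z − 4y_X = 0 ⇒ y_Z = 3.625 − 0.5y_X.
Substituting the second reaction function into the first: y_X = 11/3 − (1/3)(3.625 − 0.5y_X), which gives (5/6)y_X = 59/24 ⇒ y_X = 2.95.
Then y_Z = 3.625 − 0.5·2.95 = 2.15.
Equilibrium price: P = 50 − 4·5.1 = 29.6.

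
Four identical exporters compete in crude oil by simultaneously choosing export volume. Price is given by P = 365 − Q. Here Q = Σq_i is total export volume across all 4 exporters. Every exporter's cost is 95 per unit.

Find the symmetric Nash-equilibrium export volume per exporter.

A representative exporter's profit is π_i = q_i(365 − Q) − 95q_i, with Q = q_i + Σ_{j≠i} q_j.
First-order condition: 270 − 2q_i − Σ_{j≠i} q_j = 0.
Imposing symmetry (q_j = q for all j) turns Σ_{j≠i} q_j into 3q, so 270 = 5q and q = 54.

54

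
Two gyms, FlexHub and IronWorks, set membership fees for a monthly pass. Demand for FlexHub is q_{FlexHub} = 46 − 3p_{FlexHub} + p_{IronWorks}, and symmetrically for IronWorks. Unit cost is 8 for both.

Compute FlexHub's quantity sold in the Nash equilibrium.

18

FlexHub's profit: π = (p_{FlexHub} − 8)(46 − 3p_{FlexHub} + p_{IronWorks}).
∂π/∂p_{FlexHub} = 70 − 6p_{FlexHub} + p_{IronWorks} = 0 ⇒ p_{FlexHub} = 35/3 + (1/6)p_{IronWorks}.
By symmetry p_{IronWorks} = p_{FlexHub}; substituting into the reaction function, (5/6)p_{FlexHub} = 35/3 and p_{FlexHub} = 14.
q_{FlexHub} = 46 − 3·14 + 14 = 18.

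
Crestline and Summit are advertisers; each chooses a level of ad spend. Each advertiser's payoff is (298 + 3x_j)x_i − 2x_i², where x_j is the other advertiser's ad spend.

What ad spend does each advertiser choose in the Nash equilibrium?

298

Crestline's payoff is (298 + 3x_S)x_C − 2x_C².
∂π/∂x_C = 298 + 3x_S − 4x_C = 0, so x_C = 74.5 + 0.75x_S.
By symmetry x_S = x_C; substituting into the reaction function, 0.25x_C = 74.5 and x_C = 298.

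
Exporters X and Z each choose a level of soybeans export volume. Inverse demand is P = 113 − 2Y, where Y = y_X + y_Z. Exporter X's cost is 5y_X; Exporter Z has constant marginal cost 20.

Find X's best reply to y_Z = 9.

Exporter X's profit: π = y_X(113 − 2(y_X + y_Z)) − 5y_X.
∂π/∂y_X = 108 − 4y_X − 2y_Z = 0, so y_X = 27 − 0.5y_Z.
At y_Z = 9: y_X = 27 − 0.5·9 = 22.5.

22.5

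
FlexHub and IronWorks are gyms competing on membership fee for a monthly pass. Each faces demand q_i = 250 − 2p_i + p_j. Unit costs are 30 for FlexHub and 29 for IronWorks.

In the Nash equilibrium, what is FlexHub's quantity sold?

FlexHub's profit: π = (p_{FlexHub} − 30)(250 − 2p_{FlexHub} + p_{IronWorks}).
∂π/∂p_{FlexHub} = 310 − 4p_{FlexHub} + p_{IronWorks} = 0 ⇒ p_{FlexHub} = 77.5 + 0.25p_{IronWorks}.
Similarly p_{IronWorks} = 77 + 0.25p_{FlexHub}.
Solving the two reaction functions simultaneously: (1 − (0.25)(0.25))p_{FlexHub} = 77.5 + 0.25·77, so 0.9375p_{FlexHub} = 96.75 and p_{FlexHub} = 103.2.
Then p_{IronWorks} = 77 + 0.25·103.2 = 102.8.
q_{FlexHub} = 250 − 2·103.2 + 102.8 = 146.4.

146.4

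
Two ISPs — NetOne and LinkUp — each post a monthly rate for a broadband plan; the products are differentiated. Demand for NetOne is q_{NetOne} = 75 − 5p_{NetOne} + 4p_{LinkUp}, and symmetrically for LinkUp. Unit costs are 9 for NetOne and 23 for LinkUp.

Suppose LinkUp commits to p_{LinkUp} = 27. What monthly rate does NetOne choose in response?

NetOne's profit: π = (p_{NetOne} − 9)(75 − 5p_{NetOne} + 4p_{LinkUp}).
∂π/∂p_{NetOne} = 120 − 10p_{NetOne} + 4p_{LinkUp} = 0 ⇒ p_{NetOne} = 12 + 0.4p_{LinkUp}.
At p_{LinkUp} = 27: p_{NetOne} = 12 + 0.4·27 = 22.8.

22.8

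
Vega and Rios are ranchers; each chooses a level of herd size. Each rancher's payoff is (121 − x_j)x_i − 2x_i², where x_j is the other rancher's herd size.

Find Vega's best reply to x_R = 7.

28.5

Vega's payoff is (121 − x_R)x_V − 2x_V².
∂π/∂x_V = 121 − x_R − 4x_V = 0, so x_V = 30.25 − 0.25x_R.
At x_R = 7: x_V = 30.25 − 0.25·7 = 28.5.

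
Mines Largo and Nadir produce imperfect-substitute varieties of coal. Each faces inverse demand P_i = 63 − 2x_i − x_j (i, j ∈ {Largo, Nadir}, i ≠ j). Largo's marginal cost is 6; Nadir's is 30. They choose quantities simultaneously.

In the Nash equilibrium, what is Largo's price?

32

Mine Largo's profit: π = x_{Largo}(63 − 2x_{Largo} − x_{Nadir}) − 6x_{Largo}.
∂π/∂x_{Largo} = 57 − 4x_{Largo} − x_{Nadir} = 0 ⇒ x_{Largo} = 14.25 − 0.25x_{Nadir}.
Similarly x_{Nadir} = 8.25 − 0.25x_{Largo}.
Plugging x_{Nadir} into Largo's best response: x_{Largo} = 14.25 − 0.25(8.25 − 0.25x_{Largo}) ⇒ 0.9375x_{Largo} = 12.1875, so x_{Largo} = 13.
Then x_{Nadir} = 8.25 − 0.25·13 = 5.
P_{Largo} = 63 − 2·13 − 5 = 32.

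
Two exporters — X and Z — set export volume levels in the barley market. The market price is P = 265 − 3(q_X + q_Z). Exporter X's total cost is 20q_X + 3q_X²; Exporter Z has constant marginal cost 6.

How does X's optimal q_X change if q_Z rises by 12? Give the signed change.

-3

Exporter X's profit: π = q_X(265 − 3(q_X + q_Z)) − 20q_X − 3q_X².
∂π/∂q_X = 245 − 12q_X − 3q_Z = 0, so q_X = 245/12 − 0.25q_Z.
The reaction-function slope is −0.25, so a 12-unit rise in q_Z moves q_X by −0.25 × 12 = −3. X's best response falls — the actions are strategic substitutes.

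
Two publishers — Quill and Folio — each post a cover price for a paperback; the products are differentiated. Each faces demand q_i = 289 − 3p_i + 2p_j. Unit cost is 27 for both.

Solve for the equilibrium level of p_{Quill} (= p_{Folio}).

92.5

Quill's profit: π = (p_{Quill} − 27)(289 − 3p_{Quill} + 2p_{Folio}).
∂π/∂p_{Quill} = 370 − 6p_{Quill} + 2p_{Folio} = 0 ⇒ p_{Quill} = 185/3 + (1/3)p_{Folio}.
The game is symmetric, so in equilibrium p_{Folio} = p_{Quill}: the reaction function gives (2/3)p_{Quill} = 185/3, hence p_{Quill} = 92.5.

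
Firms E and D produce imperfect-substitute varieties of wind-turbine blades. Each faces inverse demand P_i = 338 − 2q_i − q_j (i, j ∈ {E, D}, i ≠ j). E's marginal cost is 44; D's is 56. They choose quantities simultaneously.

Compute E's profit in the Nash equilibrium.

Firm E's profit: π = q_E(338 − 2q_E − q_D) − 44q_E.
∂π/∂q_E = 294 − 4q_E − q_D = 0 ⇒ q_E = 73.5 − 0.25q_D.
Similarly q_D = 70.5 − 0.25q_E.
Substituting the second reaction function into the first: q_E = 73.5 − 0.25(70.5 − 0.25q_E), which gives 0.9375q_E = 55.875 ⇒ q_E = 59.6.
Then q_D = 70.5 − 0.25·59.6 = 55.6.
P_E = 338 − 2·59.6 − 55.6 = 163.2.
Profit = (163.2 − 44)·59.6 = 7104.32.

7104.32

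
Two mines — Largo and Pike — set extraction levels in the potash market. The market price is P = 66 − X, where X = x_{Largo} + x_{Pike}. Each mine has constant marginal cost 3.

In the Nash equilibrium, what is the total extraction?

Mine Largo's profit: π = x_{Largo}(66 − (x_{Largo} + x_{Pike})) − 3x_{Largo}.
∂π/∂x_{Largo} = 63 − 2x_{Largo} − x_{Pike} = 0, so x_{Largo} = 31.5 − 0.5x_{Pike}.
By symmetry x_{Pike} = x_{Largo}; substituting into the reaction function, 1.5x_{Largo} = 31.5 and x_{Largo} = 21.
Total extraction: 21 + 21 = 42.

42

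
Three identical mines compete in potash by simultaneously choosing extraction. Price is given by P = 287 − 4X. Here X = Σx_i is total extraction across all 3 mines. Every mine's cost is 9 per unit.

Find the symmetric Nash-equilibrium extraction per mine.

A representative mine's profit is π_i = x_i(287 − 4X) − 9x_i, with X = x_i + Σ_{j≠i} x_j.
First-order condition: 278 − 8x_i − 4Σ_{j≠i} x_j = 0.
Imposing symmetry (x_j = x for all j) turns Σ_{j≠i} x_j into 2x, so 278 = 16x and x = 17.375.

17.375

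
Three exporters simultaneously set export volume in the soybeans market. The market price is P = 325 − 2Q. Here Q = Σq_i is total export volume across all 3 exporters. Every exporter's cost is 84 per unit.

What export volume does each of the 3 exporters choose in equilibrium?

30.125

A representative exporter's profit is π_i = q_i(325 − 2Q) − 84q_i, with Q = q_i + Σ_{j≠i} q_j.
First-order condition: 241 − 4q_i − 2Σ_{j≠i} q_j = 0.
In a symmetric equilibrium every exporter chooses the same q, so Σ_{j≠i} q_j = 2q. The condition becomes 241 − 8q = 0, giving q = 241/8 = 30.125.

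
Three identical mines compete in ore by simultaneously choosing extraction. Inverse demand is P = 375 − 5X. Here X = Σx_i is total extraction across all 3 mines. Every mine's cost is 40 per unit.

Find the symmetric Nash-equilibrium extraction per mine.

A representative mine's profit is π_i = x_i(375 − 5X) − 40x_i, with X = x_i + Σ_{j≠i} x_j.
First-order condition: 335 − 10x_i − 5Σ_{j≠i} x_j = 0.
In a symmetric equilibrium every mine chooses the same x, so Σ_{j≠i} x_j = 2x. The condition becomes 335 − 20x = 0, giving x = 335/20 = 16.75.

16.75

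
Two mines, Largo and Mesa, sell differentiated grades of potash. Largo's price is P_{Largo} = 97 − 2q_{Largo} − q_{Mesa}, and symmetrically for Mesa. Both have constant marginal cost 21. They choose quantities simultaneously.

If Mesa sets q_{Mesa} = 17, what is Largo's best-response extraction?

14.75

Mine Largo's profit: π = q_{Largo}(97 − 2q_{Largo} − q_{Mesa}) − 21q_{Largo}.
∂π/∂q_{Largo} = 76 − 4q_{Largo} − q_{Mesa} = 0 ⇒ q_{Largo} = 19 − 0.25q_{Mesa}.
At q_{Mesa} = 17: q_{Largo} = 19 − 0.25·17 = 14.75.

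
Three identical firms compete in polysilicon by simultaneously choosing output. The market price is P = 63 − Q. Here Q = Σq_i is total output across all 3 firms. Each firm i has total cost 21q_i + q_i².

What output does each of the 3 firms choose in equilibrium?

A representative firm's profit is π_i = q_i(63 − Q) − 21q_i − q_i², with Q = q_i + Σ_{j≠i} q_j.
First-order condition: 42 − 4q_i − Σ_{j≠i} q_j = 0.
Imposing symmetry (q_j = q for all j) turns Σ_{j≠i} q_j into 2q, so 42 = 6q and q = 7.

7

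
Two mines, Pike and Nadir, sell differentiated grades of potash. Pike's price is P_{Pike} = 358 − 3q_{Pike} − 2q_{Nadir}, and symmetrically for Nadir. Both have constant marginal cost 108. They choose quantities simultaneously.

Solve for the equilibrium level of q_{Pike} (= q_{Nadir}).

Mine Pike's profit: π = q_{Pike}(358 − 3q_{Pike} − 2q_{Nadir}) − 108q_{Pike}.
∂π/∂q_{Pike} = 250 − 6q_{Pike} − 2q_{Nadir} = 0 ⇒ q_{Pike} = 125/3 − (1/3)q_{Nadir}.
The game is symmetric, so in equilibrium q_{Nadir} = q_{Pike}: the reaction function gives (4/3)q_{Pike} = 125/3, hence q_{Pike} = 31.25.

31.25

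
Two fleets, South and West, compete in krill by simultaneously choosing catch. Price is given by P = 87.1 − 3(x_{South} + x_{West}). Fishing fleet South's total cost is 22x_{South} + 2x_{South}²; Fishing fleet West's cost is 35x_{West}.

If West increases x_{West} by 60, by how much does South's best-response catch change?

Fishing fleet South's profit: π = x_{South}(87.1 − 3(x_{South} + x_{West})) − 22x_{South} − 2x_{South}².
∂π/∂x_{South} = 65.1 − 10x_{South} − 3x_{West} = 0, so x_{South} = 6.51 − 0.3x_{West}.
The reaction-function slope is −0.3, so a 60-unit rise in x_{West} moves x_{South} by −0.3 × 60 = −18. South's best response falls — the actions are strategic substitutes.

-18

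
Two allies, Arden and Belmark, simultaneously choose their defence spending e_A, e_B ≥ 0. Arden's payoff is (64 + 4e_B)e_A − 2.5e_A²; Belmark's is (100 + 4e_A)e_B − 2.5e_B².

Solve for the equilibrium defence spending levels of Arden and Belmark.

80, 84

Expanding Arden's payoff: 64e_A + 4e_Be_A − 2.5e_A².
∂π/∂e_A = 64 + 4e_B − 5e_A = 0, so e_A = 12.8 + 0.8e_B.
Likewise for Belmark: e_B = 20 + 0.8e_A.
Plugging e_B into Arden's best response: e_A = 12.8 + 0.8(20 + 0.8e_A) ⇒ 0.36e_A = 28.8, so e_A = 80.
Then e_B = 20 + 0.8·80 = 84.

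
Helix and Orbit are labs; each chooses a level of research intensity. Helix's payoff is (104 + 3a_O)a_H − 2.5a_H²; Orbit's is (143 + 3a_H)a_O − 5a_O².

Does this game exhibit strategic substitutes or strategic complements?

strategic complements

Expanding Helix's payoff: 104a_H + 3a_Oa_H − 2.5a_H².
∂π/∂a_H = 104 + 3a_O − 5a_H = 0, so a_H = 20.8 + 0.6a_O.
The best-response slope da_H/da_O = 0.6 > 0: the reaction function is upward-sloping, so the choices are strategic complements.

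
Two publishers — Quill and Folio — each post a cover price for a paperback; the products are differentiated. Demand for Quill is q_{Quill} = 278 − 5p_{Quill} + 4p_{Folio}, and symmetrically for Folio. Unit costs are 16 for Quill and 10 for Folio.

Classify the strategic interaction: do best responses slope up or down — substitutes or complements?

strategic complements

Quill's profit: π = (p_{Quill} − 16)(278 − 5p_{Quill} + 4p_{Folio}).
∂π/∂p_{Quill} = 358 − 10p_{Quill} + 4p_{Folio} = 0 ⇒ p_{Quill} = 35.8 + 0.4p_{Folio}.
The best-response slope dp_{Quill}/dp_{Folio} = 0.4 > 0: the reaction function is upward-sloping, so the choices are strategic complements.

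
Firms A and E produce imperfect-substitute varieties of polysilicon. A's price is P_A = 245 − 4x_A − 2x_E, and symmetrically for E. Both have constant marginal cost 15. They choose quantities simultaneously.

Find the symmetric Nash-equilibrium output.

Firm A's profit: π = x_A(245 − 4x_A − 2x_E) − 15x_A.
∂π/∂x_A = 230 − 8x_A − 2x_E = 0 ⇒ x_A = 28.75 − 0.25x_E.
The game is symmetric, so in equilibrium x_E = x_A: the reaction function gives 1.25x_A = 28.75, hence x_A = 23.

23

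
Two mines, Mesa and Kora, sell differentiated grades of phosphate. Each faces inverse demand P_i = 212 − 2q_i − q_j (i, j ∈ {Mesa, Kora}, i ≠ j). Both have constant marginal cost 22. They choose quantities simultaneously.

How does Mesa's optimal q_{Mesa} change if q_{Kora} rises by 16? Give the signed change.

Mine Mesa's profit: π = q_{Mesa}(212 − 2q_{Mesa} − q_{Kora}) − 22q_{Mesa}.
∂π/∂q_{Mesa} = 190 − 4q_{Mesa} − q_{Kora} = 0 ⇒ q_{Mesa} = 47.5 − 0.25q_{Kora}.
The reaction-function slope is −0.25, so a 16-unit rise in q_{Kora} moves q_{Mesa} by −0.25 × 16 = −4. Mesa's best response falls — the actions are strategic substitutes.

-4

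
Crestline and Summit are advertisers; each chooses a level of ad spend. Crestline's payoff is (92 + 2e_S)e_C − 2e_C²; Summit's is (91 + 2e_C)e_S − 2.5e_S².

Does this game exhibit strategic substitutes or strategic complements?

Expanding Crestline's payoff: 92e_C + 2e_Se_C − 2e_C².
∂π/∂e_C = 92 + 2e_S − 4e_C = 0, so e_C = 23 + 0.5e_S.
The best-response slope de_C/de_S = 0.5 > 0: the reaction function is upward-sloping, so the choices are strategic complements.

strategic complements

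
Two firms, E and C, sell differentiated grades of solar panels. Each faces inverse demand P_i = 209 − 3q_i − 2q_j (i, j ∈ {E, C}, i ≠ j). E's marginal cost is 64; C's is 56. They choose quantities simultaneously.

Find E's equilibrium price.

Firm E's profit: π = q_E(209 − 3q_E − 2q_C) − 64q_E.
∂π/∂q_E = 145 − 6q_E − 2q_C = 0 ⇒ q_E = 145/6 − (1/3)q_C.
Similarly q_C = 25.5 − (1/3)q_E.
Plugging q_C into E's best response: q_E = 145/6 − (1/3)(25.5 − (1/3)q_E) ⇒ (8/9)q_E = 47/3, so q_E = 17.625.
Then q_C = 25.5 − (1/3)·17.625 = 19.625.
P_E = 209 − 3·17.625 − 2·19.625 = 116.875.

116.875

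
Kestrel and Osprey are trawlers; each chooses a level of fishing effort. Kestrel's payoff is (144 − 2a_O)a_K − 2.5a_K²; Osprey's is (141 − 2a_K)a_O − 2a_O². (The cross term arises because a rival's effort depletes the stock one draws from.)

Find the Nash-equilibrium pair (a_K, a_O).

18.375, 26.0625

Expanding Kestrel's payoff: 144a_K − 2a_Oa_K − 2.5a_K².
∂π/∂a_K = 144 − 2a_O − 5a_K = 0, so a_K = 28.8 − 0.4a_O.
Likewise for Osprey: a_O = 35.25 − 0.5a_K.
Substituting the second reaction function into the first: a_K = 28.8 − 0.4(35.25 − 0.5a_K), which gives 0.8a_K = 14.7 ⇒ a_K = 18.375.
Then a_O = 35.25 − 0.5·18.375 = 26.0625.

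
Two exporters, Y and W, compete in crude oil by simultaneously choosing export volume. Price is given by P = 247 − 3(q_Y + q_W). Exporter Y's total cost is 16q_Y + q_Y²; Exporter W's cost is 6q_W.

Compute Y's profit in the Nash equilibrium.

1156

Exporter Y's profit: π = q_Y(247 − 3(q_Y + q_W)) − 16q_Y − q_Y².
∂π/∂q_Y = 231 − 8q_Y − 3q_W = 0, so q_Y = 28.875 − 0.375q_W.
For W: ∂π/∂q_W = 241 − 6q_W − 3q_Y = 0 ⇒ q_W = 241/6 − 0.5q_Y.
Plugging q_W into Y's best response: q_Y = 28.875 − 0.375(241/6 − 0.5q_Y) ⇒ 0.8125q_Y = 13.8125, so q_Y = 17.
Then q_W = 241/6 − 0.5·17 = 95/3.
Price P = 247 − 3·(146/3) = 101.
Y's profit: (101 − 16)·17 − (17)² = 1156.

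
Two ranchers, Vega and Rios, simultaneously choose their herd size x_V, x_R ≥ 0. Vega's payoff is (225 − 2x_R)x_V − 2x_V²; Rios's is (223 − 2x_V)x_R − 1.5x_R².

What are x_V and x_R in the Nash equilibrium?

Expanding Vega's payoff: 225x_V − 2x_Rx_V − 2x_V².
∂π/∂x_V = 225 − 2x_R − 4x_V = 0, so x_V = 56.25 − 0.5x_R.
Likewise for Rios: x_R = 223/3 − (2/3)x_V.
Solving the two reaction functions simultaneously: (1 − (−0.5)(−2/3))x_V = 56.25 − 0.5·(223/3), so (2/3)x_V = 229/12 and x_V = 28.625.
Then x_R = 223/3 − (2/3)·28.625 = 55.25.

28.625, 55.25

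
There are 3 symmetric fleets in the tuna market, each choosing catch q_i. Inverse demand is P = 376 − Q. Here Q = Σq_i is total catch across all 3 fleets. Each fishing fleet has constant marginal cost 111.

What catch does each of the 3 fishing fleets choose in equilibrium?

66.25

A representative fishing fleet's profit is π_i = q_i(376 − Q) − 111q_i, with Q = q_i + Σ_{j≠i} q_j.
First-order condition: 265 − 2q_i − Σ_{j≠i} q_j = 0.
With identical fishing fleets, set every q_j = q: then 265 − 2q − 2q = 0, i.e. q = 265/4 = 66.25.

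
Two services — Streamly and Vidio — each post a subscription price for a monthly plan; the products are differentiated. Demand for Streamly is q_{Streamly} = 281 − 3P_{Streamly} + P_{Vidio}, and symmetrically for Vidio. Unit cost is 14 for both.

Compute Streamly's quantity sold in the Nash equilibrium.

Streamly's profit: π = (P_{Streamly} − 14)(281 − 3P_{Streamly} + P_{Vidio}).
∂π/∂P_{Streamly} = 323 − 6P_{Streamly} + P_{Vidio} = 0 ⇒ P_{Streamly} = 323/6 + (1/6)P_{Vidio}.
By symmetry P_{Vidio} = P_{Streamly}; substituting into the reaction function, (5/6)P_{Streamly} = 323/6 and P_{Streamly} = 64.6.
q_{Streamly} = 281 − 3·64.6 + 64.6 = 151.8.

151.8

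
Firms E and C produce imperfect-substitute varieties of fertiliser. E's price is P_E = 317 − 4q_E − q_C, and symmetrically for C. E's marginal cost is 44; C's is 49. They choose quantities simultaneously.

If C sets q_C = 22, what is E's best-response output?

Firm E's profit: π = q_E(317 − 4q_E − q_C) − 44q_E.
∂π/∂q_E = 273 − 8q_E − q_C = 0 ⇒ q_E = 34.125 − 0.125q_C.
At q_C = 22: q_E = 34.125 − 0.125·22 = 31.375.

31.375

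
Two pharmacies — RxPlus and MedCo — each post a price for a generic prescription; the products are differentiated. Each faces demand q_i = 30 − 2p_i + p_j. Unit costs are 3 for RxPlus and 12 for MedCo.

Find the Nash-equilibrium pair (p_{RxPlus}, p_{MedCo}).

13.2, 16.8

RxPlus's profit: π = (p_{RxPlus} − 3)(30 − 2p_{RxPlus} + p_{MedCo}).
∂π/∂p_{RxPlus} = 36 − 4p_{RxPlus} + p_{MedCo} = 0 ⇒ p_{RxPlus} = 9 + 0.25p_{MedCo}.
Similarly p_{MedCo} = 13.5 + 0.25p_{RxPlus}.
Substituting the second reaction function into the first: p_{RxPlus} = 9 + 0.25(13.5 + 0.25p_{RxPlus}), which gives 0.9375p_{RxPlus} = 12.375 ⇒ p_{RxPlus} = 13.2.
Then p_{MedCo} = 13.5 + 0.25·13.2 = 16.8.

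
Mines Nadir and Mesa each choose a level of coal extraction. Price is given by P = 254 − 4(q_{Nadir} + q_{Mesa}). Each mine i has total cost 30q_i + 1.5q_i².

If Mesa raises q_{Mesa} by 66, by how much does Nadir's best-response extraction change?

-24

Mine Nadir's profit: π = q_{Nadir}(254 − 4(q_{Nadir} + q_{Mesa})) − 30q_{Nadir} − 1.5q_{Nadir}².
∂π/∂q_{Nadir} = 224 − 11q_{Nadir} − 4q_{Mesa} = 0, so q_{Nadir} = 224/11 − (4/11)q_{Mesa}.
The reaction-function slope is −4/11, so a 66-unit rise in q_{Mesa} moves q_{Nadir} by −4/11 × 66 = −24. Nadir's best response falls — the actions are strategic substitutes.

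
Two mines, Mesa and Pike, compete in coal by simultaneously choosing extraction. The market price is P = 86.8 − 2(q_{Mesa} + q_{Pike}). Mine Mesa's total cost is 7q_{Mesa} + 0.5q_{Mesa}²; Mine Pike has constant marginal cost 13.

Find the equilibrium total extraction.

Mine Mesa's profit: π = q_{Mesa}(86.8 − 2(q_{Mesa} + q_{Pike})) − 7q_{Mesa} − 0.5q_{Mesa}².
∂π/∂q_{Mesa} = 79.8 − 5q_{Mesa} − 2q_{Pike} = 0, so q_{Mesa} = 15.96 − 0.4q_{Pike}.
For Pike: ∂π/∂q_{Pike} = 73.8 − 4q_{Pike} − 2q_{Mesa} = 0 ⇒ q_{Pike} = 18.45 − 0.5q_{Mesa}.
Substituting the second reaction function into the first: q_{Mesa} = 15.96 − 0.4(18.45 − 0.5q_{Mesa}), which gives 0.8q_{Mesa} = 8.58 ⇒ q_{Mesa} = 10.725.
Then q_{Pike} = 18.45 − 0.5·10.725 = 13.0875.
Total extraction: 10.725 + 13.0875 = 23.8125.

23.8125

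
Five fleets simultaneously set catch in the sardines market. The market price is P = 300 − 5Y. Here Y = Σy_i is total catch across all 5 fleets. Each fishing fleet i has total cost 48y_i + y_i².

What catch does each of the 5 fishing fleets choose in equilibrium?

7.875

A representative fishing fleet's profit is π_i = y_i(300 − 5Y) − 48y_i − y_i², with Y = y_i + Σ_{j≠i} y_j.
First-order condition: 252 − 12y_i − 5Σ_{j≠i} y_j = 0.
In a symmetric equilibrium every fishing fleet chooses the same y, so Σ_{j≠i} y_j = 4y. The condition becomes 252 − 32y = 0, giving y = 252/32 = 7.875.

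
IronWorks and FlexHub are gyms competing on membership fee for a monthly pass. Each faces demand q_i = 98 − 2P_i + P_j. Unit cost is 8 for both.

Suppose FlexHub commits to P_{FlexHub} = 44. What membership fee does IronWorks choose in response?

39.5

IronWorks's profit: π = (P_{IronWorks} − 8)(98 − 2P_{IronWorks} + P_{FlexHub}).
∂π/∂P_{IronWorks} = 114 − 4P_{IronWorks} + P_{FlexHub} = 0 ⇒ P_{IronWorks} = 28.5 + 0.25P_{FlexHub}.
At P_{FlexHub} = 44: P_{IronWorks} = 28.5 + 0.25·44 = 39.5.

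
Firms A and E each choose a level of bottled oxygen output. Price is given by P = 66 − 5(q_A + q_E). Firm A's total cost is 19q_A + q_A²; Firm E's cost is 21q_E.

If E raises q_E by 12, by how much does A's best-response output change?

Firm A's profit: π = q_A(66 − 5(q_A + q_E)) − 19q_A − q_A².
∂π/∂q_A = 47 − 12q_A − 5q_E = 0, so q_A = 47/12 − (5/12)q_E.
The reaction-function slope is −5/12, so a 12-unit rise in q_E moves q_A by −5/12 × 12 = −5. A's best response falls — the actions are strategic substitutes.

-5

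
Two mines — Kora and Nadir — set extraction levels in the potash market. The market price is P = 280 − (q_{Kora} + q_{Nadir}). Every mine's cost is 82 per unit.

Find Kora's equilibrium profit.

4356

Mine Kora's profit: π = q_{Kora}(280 − (q_{Kora} + q_{Nadir})) − 82q_{Kora}.
∂π/∂q_{Kora} = 198 − 2q_{Kora} − q_{Nadir} = 0, so q_{Kora} = 99 − 0.5q_{Nadir}.
Setting q_{Kora} = q_{Nadir} in the reaction function: q_{Kora} = 99 − 0.5q_{Kora}, so q_{Kora} = 99 / 1.5 = 66.
Price P = 280 − 132 = 148.
Kora's profit: (148 − 82)·66 = 4356.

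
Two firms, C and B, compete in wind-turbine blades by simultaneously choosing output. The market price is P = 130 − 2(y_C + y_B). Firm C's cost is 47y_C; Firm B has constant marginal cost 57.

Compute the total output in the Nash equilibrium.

26

Firm C's profit: π = y_C(130 − 2(y_C + y_B)) − 47y_C.
∂π/∂y_C = 83 − 4y_C − 2y_B = 0, so y_C = 20.75 − 0.5y_B.
By the same steps for B: y_B = 18.25 − 0.5y_C.
Plugging y_B into C's best response: y_C = 20.75 − 0.5(18.25 − 0.5y_C) ⇒ 0.75y_C = 11.625, so y_C = 15.5.
Then y_B = 18.25 − 0.5·15.5 = 10.5.
Total output: 15.5 + 10.5 = 26.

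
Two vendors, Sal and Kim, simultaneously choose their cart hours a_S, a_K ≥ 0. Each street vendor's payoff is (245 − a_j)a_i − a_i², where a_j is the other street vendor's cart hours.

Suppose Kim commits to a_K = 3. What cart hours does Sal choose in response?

Sal's payoff is (245 − a_K)a_S − a_S².
∂π/∂a_S = 245 − a_K − 2a_S = 0, so a_S = 122.5 − 0.5a_K.
At a_K = 3: a_S = 122.5 − 0.5·3 = 121.

121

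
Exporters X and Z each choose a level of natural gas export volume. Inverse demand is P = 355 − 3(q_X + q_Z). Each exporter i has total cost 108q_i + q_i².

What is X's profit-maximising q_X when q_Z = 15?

25.25

Exporter X's profit: π = q_X(355 − 3(q_X + q_Z)) − 108q_X − q_X².
∂π/∂q_X = 247 − 8q_X − 3q_Z = 0, so q_X = 30.875 − 0.375q_Z.
At q_Z = 15: q_X = 30.875 − 0.375·15 = 25.25.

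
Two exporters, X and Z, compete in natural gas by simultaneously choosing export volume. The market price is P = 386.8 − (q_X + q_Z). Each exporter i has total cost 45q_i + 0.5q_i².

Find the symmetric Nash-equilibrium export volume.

Exporter X's profit: π = q_X(386.8 − (q_X + q_Z)) − 45q_X − 0.5q_X².
∂π/∂q_X = 341.8 − 3q_X − q_Z = 0, so q_X = 1709/15 − (1/3)q_Z.
The game is symmetric, so in equilibrium q_Z = q_X: the reaction function gives (4/3)q_X = 1709/15, hence q_X = 85.45.

85.45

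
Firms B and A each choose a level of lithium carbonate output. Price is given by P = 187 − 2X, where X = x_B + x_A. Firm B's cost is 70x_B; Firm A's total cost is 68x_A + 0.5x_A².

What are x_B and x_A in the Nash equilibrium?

Firm B's profit: π = x_B(187 − 2(x_B + x_A)) − 70x_B.
∂π/∂x_B = 117 − 4x_B − 2x_A = 0, so x_B = 29.25 − 0.5x_A.
For A: ∂π/∂x_A = 119 − 5x_A − 2x_B = 0 ⇒ x_A = 23.8 − 0.4x_B.
Plugging x_A into B's best response: x_B = 29.25 − 0.5(23.8 − 0.4x_B) ⇒ 0.8x_B = 17.35, so x_B = 21.6875.
Then x_A = 23.8 − 0.4·21.6875 = 15.125.

21.6875, 15.125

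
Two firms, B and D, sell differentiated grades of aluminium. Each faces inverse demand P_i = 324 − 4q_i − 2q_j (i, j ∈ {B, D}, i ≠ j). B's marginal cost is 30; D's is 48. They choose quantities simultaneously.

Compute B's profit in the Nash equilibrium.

Firm B's profit: π = q_B(324 − 4q_B − 2q_D) − 30q_B.
∂π/∂q_B = 294 − 8q_B − 2q_D = 0 ⇒ q_B = 36.75 − 0.25q_D.
Similarly q_D = 34.5 − 0.25q_B.
Plugging q_D into B's best response: q_B = 36.75 − 0.25(34.5 − 0.25q_B) ⇒ 0.9375q_B = 28.125, so q_B = 30.
Then q_D = 34.5 − 0.25·30 = 27.
P_B = 324 − 4·30 − 2·27 = 150.
Profit = (150 − 30)·30 = 3600.

3600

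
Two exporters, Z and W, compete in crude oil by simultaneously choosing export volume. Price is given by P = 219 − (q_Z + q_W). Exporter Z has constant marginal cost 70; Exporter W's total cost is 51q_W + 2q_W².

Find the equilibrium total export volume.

Exporter Z's profit: π = q_Z(219 − (q_Z + q_W)) − 70q_Z.
∂π/∂q_Z = 149 − 2q_Z − q_W = 0, so q_Z = 74.5 − 0.5q_W.
For W: ∂π/∂q_W = 168 − 6q_W − q_Z = 0 ⇒ q_W = 28 − (1/6)q_Z.
Plugging q_W into Z's best response: q_Z = 74.5 − 0.5(28 − (1/6)q_Z) ⇒ (11/12)q_Z = 60.5, so q_Z = 66.
Then q_W = 28 − (1/6)·66 = 17.
Total export volume: 66 + 17 = 83.

83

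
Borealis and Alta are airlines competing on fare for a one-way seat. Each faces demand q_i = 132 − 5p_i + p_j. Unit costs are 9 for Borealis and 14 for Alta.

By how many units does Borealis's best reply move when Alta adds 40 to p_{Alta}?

4

Borealis's profit: π = (p_{Borealis} − 9)(132 − 5p_{Borealis} + p_{Alta}).
∂π/∂p_{Borealis} = 177 − 10p_{Borealis} + p_{Alta} = 0 ⇒ p_{Borealis} = 17.7 + 0.1p_{Alta}.
The reaction-function slope is 0.1, so a 40-unit rise in p_{Alta} moves p_{Borealis} by 0.1 × 40 = 4. Borealis's best response rises — the actions are strategic complements.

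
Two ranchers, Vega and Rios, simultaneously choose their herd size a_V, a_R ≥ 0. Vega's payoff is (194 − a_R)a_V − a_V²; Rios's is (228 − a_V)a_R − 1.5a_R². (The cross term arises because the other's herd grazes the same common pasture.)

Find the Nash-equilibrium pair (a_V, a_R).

70.8, 52.4

Expanding Vega's payoff: 194a_V − a_Ra_V − a_V².
∂π/∂a_V = 194 − a_R − 2a_V = 0, so a_V = 97 − 0.5a_R.
Likewise for Rios: a_R = 76 − (1/3)a_V.
Plugging a_R into Vega's best response: a_V = 97 − 0.5(76 − (1/3)a_V) ⇒ (5/6)a_V = 59, so a_V = 70.8.
Then a_R = 76 − (1/3)·70.8 = 52.4.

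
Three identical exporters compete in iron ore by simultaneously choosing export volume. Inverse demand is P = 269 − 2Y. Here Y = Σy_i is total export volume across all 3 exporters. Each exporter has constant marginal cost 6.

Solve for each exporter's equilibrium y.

32.875

A representative exporter's profit is π_i = y_i(269 − 2Y) − 6y_i, with Y = y_i + Σ_{j≠i} y_j.
First-order condition: 263 − 4y_i − 2Σ_{j≠i} y_j = 0.
Imposing symmetry (y_j = y for all j) turns Σ_{j≠i} y_j into 2y, so 263 = 8y and y = 32.875.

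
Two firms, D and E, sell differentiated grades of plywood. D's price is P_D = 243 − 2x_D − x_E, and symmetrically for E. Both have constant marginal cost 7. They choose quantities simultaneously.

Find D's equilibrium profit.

Firm D's profit: π = x_D(243 − 2x_D − x_E) − 7x_D.
∂π/∂x_D = 236 − 4x_D − x_E = 0 ⇒ x_D = 59 − 0.25x_E.
The game is symmetric, so in equilibrium x_E = x_D: the reaction function gives 1.25x_D = 59, hence x_D = 47.2.
P_D = 243 − 2·47.2 − 47.2 = 101.4.
Profit = (101.4 − 7)·47.2 = 4455.68.

4455.68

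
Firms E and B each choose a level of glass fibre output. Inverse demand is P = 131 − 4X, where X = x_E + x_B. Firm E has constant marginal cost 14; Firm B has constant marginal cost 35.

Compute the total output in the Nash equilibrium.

Firm E's profit: π = x_E(131 − 4(x_E + x_B)) − 14x_E.
∂π/∂x_E = 117 − 8x_E − 4x_B = 0, so x_E = 14.625 − 0.5x_B.
By the same steps for B: x_B = 12 − 0.5x_E.
Solving the two reaction functions simultaneously: (1 − (−0.5)(−0.5))x_E = 14.625 − 0.5·12, so 0.75x_E = 8.625 and x_E = 11.5.
Then x_B = 12 − 0.5·11.5 = 6.25.
Total output: 11.5 + 6.25 = 17.75.

17.75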